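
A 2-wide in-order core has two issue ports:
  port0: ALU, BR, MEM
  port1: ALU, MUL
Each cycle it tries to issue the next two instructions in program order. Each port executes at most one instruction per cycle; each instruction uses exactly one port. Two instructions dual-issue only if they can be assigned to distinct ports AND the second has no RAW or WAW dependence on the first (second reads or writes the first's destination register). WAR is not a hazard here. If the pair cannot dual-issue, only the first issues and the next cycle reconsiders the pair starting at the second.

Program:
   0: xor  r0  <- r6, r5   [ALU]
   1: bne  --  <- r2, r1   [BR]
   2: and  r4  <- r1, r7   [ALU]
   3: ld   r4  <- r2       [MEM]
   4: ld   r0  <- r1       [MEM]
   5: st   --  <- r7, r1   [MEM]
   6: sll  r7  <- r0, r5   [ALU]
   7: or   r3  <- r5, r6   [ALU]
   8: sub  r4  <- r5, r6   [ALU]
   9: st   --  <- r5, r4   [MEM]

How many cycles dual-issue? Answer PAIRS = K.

PAIRS = 3

c0: i0,i1 xor/bne  dual
c1: i2 and  WAW r4
c2: i3 ld  no-port MEM/MEM
c3: i4 ld  no-port MEM/MEM
c4: i5,i6 st/sll  dual
c5: i7,i8 or/sub  dual
c6: i9 st  tail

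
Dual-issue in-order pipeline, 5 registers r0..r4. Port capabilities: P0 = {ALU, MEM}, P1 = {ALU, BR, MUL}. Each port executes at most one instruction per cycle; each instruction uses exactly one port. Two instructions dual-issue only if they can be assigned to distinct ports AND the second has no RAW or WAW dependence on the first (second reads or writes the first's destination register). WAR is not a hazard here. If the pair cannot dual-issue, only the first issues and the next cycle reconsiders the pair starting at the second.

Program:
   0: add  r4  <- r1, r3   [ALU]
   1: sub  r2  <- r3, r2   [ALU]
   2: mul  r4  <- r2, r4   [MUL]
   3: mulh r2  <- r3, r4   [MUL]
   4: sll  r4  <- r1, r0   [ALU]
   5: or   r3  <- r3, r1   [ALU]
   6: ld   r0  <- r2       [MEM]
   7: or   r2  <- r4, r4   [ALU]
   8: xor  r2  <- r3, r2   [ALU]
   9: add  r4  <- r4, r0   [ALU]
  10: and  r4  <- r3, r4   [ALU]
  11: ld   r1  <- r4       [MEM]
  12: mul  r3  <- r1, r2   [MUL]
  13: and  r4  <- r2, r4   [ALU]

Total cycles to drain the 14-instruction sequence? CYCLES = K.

#0 head=0: add.ALU+sub.ALU i0&i1 2-wide
#1 head=2: mul.MUL i2 no-port MUL/MUL
#2 head=3: mulh.MUL+sll.ALU i3&i4 2-wide
#3 head=5: or.ALU+ld.MEM i5&i6 2-wide
#4 head=7: or.ALU i7 RAW+WAW r2
#5 head=8: xor.ALU+add.ALU i8&i9 2-wide
#6 head=10: and.ALU i10 RAW r4
#7 head=11: ld.MEM i11 RAW r1
#8 head=12: mul.MUL+and.ALU i12&i13 2-wide

CYCLES = 9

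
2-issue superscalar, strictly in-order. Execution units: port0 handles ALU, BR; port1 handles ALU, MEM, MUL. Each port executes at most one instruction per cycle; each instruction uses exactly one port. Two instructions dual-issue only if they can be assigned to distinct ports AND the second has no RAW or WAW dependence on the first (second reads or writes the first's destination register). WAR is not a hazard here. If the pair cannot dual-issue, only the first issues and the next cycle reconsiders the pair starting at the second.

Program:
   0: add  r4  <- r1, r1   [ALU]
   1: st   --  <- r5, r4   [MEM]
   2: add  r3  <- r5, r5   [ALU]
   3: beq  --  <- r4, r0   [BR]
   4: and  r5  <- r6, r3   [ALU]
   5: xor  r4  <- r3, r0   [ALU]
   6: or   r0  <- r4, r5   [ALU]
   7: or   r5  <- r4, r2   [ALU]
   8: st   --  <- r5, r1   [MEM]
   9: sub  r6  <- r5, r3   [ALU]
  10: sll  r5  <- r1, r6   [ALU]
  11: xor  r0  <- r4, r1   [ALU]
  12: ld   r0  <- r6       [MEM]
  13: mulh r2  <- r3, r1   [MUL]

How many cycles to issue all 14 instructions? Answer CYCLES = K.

CYCLES = 9

[0] i0  add  -- RAW r4
[1] i1+i2  st add  -- pair
[2] i3+i4  beq and  -- pair
[3] i5  xor  -- RAW r4
[4] i6+i7  or or  -- pair
[5] i8+i9  st sub  -- pair
[6] i10+i11  sll xor  -- pair
[7] i12  ld  -- no-port MEM/MUL
[8] i13  mulh  -- tail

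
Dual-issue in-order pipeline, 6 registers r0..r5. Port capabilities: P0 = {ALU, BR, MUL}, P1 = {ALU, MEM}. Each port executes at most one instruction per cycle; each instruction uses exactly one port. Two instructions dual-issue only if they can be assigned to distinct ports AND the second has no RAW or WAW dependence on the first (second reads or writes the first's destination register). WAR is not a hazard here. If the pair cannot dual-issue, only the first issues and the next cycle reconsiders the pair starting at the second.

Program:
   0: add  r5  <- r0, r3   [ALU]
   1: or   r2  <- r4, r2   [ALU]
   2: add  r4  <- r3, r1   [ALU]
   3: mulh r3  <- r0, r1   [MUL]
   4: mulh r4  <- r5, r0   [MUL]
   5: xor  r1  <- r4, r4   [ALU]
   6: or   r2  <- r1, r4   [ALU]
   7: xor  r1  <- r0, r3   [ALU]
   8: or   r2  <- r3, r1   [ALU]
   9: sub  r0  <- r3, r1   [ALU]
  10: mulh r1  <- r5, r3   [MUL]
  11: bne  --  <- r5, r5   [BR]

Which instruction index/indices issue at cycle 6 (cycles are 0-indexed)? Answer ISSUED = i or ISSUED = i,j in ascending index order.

ISSUED = 10

#0 head=0: add+or i0,i1 dual
#1 head=2: add+mulh i2,i3 dual
#2 head=4: mulh i4 RAW r4
#3 head=5: xor i5 RAW r1
#4 head=6: or+xor i6,i7 dual
#5 head=8: or+sub i8,i9 dual
#6 head=10: mulh i10 no-port MUL/BR
#7 head=11: bne i11 tail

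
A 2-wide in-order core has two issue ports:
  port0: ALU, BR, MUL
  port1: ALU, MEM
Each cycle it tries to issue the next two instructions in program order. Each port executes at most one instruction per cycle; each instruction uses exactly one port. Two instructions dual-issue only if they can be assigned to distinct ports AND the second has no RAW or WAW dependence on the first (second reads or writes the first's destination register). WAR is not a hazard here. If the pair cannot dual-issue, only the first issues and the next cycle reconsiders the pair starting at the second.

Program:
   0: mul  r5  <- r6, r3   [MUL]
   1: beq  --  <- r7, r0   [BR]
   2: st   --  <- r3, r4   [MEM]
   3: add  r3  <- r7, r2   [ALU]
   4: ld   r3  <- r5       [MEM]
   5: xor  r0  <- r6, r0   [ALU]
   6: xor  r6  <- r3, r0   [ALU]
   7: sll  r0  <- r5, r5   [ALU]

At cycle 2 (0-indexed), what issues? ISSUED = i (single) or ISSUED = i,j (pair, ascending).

[0] i0  mul.MUL  -- no-port MUL/BR
[1] i1/i2  beq.BR+st.MEM  -- 2-wide
[2] i3  add.ALU  -- WAW r3
[3] i4/i5  ld.MEM+xor.ALU  -- 2-wide
[4] i6/i7  xor.ALU+sll.ALU  -- 2-wide

ISSUED = 3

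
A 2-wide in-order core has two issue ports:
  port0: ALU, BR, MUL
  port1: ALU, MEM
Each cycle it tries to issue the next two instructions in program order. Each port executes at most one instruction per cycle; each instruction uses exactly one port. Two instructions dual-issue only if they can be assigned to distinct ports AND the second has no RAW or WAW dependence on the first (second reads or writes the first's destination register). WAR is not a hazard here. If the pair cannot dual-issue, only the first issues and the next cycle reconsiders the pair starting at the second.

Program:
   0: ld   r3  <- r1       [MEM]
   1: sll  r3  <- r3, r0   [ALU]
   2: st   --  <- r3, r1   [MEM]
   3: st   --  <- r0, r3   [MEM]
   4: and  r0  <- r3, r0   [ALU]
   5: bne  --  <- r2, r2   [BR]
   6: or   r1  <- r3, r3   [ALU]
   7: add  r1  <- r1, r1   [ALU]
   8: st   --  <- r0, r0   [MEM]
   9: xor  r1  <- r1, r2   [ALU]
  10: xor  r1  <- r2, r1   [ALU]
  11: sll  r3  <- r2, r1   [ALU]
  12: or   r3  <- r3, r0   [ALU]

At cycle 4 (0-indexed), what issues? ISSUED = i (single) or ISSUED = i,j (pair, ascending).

  cy0 -> i0 (ld) RAW+WAW r3
  cy1 -> i1 (sll) RAW r3
  cy2 -> i2 (st) no-port MEM/MEM
  cy3 -> i3,i4 (st;and) 2-wide
  cy4 -> i5,i6 (bne;or) 2-wide
  cy5 -> i7,i8 (add;st) 2-wide
  cy6 -> i9 (xor) RAW+WAW r1
  cy7 -> i10 (xor) RAW r1
  cy8 -> i11 (sll) RAW+WAW r3
  cy9 -> i12 (or) tail

ISSUED = 5,6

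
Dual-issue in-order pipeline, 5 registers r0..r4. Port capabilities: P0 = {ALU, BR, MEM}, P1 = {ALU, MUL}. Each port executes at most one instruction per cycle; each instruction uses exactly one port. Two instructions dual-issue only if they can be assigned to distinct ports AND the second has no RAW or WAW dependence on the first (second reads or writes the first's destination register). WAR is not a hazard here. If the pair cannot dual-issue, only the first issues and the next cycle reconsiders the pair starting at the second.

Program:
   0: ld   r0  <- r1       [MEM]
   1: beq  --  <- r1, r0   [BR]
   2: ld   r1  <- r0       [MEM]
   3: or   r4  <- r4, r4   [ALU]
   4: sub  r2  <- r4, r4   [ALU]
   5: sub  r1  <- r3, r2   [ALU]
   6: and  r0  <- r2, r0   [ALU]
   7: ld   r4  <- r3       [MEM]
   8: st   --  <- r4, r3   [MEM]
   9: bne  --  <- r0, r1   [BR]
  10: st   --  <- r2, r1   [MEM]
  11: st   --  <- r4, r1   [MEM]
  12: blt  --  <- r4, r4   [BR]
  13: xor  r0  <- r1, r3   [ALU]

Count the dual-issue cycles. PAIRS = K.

PAIRS = 3

t=0 i0:ld.MEM ; no-port MEM/BR
t=1 i1:beq.BR ; no-port BR/MEM
t=2 i2,i3:ld.MEM+or.ALU ; 2-wide
t=3 i4:sub.ALU ; RAW r2
t=4 i5,i6:sub.ALU+and.ALU ; 2-wide
t=5 i7:ld.MEM ; no-port MEM/MEM
t=6 i8:st.MEM ; no-port MEM/BR
t=7 i9:bne.BR ; no-port BR/MEM
t=8 i10:st.MEM ; no-port MEM/MEM
t=9 i11:st.MEM ; no-port MEM/BR
t=10 i12,i13:blt.BR+xor.ALU ; 2-wide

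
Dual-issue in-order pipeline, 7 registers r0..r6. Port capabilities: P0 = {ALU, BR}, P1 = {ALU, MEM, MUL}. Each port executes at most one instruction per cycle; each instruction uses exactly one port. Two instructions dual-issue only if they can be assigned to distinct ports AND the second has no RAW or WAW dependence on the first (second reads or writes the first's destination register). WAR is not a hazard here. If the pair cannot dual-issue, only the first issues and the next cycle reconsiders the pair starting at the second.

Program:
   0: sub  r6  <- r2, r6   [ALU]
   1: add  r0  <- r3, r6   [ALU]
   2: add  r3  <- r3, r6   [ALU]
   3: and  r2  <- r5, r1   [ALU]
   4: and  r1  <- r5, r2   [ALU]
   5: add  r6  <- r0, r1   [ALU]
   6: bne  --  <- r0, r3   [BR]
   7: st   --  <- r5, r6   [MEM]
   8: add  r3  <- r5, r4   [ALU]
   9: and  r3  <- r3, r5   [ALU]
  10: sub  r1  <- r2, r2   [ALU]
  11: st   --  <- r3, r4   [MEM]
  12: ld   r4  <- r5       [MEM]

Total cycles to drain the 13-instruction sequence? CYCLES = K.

CYCLES = 9

#0 head=0: sub.ALU i0 RAW r6
#1 head=1: add.ALU/add.ALU i1,i2 pair
#2 head=3: and.ALU i3 RAW r2
#3 head=4: and.ALU i4 RAW r1
#4 head=5: add.ALU/bne.BR i5,i6 pair
#5 head=7: st.MEM/add.ALU i7,i8 pair
#6 head=9: and.ALU/sub.ALU i9,i10 pair
#7 head=11: st.MEM i11 no-port MEM/MEM
#8 head=12: ld.MEM i12 tail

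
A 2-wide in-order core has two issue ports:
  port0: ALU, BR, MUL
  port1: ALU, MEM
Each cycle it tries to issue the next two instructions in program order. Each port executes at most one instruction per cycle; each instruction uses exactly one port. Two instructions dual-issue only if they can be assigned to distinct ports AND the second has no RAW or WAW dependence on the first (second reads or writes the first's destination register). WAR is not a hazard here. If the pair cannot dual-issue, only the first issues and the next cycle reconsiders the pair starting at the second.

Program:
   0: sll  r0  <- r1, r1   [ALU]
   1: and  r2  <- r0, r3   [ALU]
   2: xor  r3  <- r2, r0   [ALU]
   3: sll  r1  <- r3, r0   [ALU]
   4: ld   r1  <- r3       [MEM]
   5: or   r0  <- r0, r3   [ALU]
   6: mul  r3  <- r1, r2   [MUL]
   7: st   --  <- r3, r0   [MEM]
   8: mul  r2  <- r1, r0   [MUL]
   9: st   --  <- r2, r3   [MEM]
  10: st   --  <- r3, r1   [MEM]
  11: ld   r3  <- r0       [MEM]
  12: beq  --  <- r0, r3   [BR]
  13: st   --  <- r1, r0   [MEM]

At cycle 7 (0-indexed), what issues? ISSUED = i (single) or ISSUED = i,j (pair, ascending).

ISSUED = 9

0. sll @i0  | RAW r0
1. and @i1  | RAW r2
2. xor @i2  | RAW r3
3. sll @i3  | WAW r1
4. ld/or @i4/i5  | 2-wide
5. mul @i6  | RAW r3
6. st/mul @i7/i8  | 2-wide
7. st @i9  | no-port MEM/MEM
8. st @i10  | no-port MEM/MEM
9. ld @i11  | RAW r3
10. beq/st @i12/i13  | 2-wide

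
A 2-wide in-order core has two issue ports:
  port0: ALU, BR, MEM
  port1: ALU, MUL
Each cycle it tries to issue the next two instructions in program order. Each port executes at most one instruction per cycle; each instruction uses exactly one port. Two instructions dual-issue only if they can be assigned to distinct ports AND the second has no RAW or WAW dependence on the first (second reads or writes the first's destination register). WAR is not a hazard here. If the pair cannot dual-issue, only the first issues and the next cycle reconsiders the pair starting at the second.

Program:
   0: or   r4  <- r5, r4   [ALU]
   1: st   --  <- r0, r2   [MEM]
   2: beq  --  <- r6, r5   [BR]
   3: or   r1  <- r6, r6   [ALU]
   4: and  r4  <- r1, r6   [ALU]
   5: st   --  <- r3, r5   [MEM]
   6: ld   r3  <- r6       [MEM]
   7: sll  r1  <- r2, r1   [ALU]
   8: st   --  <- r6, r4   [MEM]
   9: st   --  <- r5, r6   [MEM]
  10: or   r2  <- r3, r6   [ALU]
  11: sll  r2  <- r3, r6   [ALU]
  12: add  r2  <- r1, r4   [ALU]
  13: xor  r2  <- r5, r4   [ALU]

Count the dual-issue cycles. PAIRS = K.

PAIRS = 5

[0] i0,i1  or+st  -- dual
[1] i2,i3  beq+or  -- dual
[2] i4,i5  and+st  -- dual
[3] i6,i7  ld+sll  -- dual
[4] i8  st  -- no-port MEM/MEM
[5] i9,i10  st+or  -- dual
[6] i11  sll  -- WAW r2
[7] i12  add  -- WAW r2
[8] i13  xor  -- tail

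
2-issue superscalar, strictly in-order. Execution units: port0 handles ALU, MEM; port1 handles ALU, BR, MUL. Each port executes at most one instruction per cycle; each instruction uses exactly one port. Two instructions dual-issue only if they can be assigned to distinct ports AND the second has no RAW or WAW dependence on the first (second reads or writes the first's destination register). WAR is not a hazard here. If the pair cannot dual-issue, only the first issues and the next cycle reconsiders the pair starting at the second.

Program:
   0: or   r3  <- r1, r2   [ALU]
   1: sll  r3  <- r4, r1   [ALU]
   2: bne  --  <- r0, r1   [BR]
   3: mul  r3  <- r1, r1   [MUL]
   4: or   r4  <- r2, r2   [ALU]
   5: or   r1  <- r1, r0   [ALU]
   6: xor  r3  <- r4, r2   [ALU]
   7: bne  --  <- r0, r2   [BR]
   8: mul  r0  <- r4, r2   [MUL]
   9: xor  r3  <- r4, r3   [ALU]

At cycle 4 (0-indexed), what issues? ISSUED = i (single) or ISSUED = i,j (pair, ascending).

ISSUED = 7

t=0 i0:or.ALU ; WAW r3
t=1 i1,i2:sll.ALU+bne.BR ; dual
t=2 i3,i4:mul.MUL+or.ALU ; dual
t=3 i5,i6:or.ALU+xor.ALU ; dual
t=4 i7:bne.BR ; no-port BR/MUL
t=5 i8,i9:mul.MUL+xor.ALU ; dual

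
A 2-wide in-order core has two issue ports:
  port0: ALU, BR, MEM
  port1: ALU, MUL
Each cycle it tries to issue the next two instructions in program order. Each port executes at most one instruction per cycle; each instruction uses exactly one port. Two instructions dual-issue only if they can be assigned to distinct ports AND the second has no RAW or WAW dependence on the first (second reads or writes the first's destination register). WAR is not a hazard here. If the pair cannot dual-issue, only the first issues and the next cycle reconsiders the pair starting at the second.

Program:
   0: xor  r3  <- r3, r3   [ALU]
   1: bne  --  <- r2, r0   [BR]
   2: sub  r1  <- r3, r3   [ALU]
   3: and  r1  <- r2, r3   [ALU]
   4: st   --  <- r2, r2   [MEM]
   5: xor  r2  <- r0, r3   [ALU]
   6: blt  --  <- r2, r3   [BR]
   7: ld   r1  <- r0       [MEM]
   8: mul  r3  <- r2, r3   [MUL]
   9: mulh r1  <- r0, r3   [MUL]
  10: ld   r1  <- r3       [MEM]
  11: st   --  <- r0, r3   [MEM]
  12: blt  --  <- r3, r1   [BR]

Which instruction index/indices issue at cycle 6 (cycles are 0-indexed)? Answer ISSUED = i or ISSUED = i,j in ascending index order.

  cy0 -> i0+i1 (xor.ALU;bne.BR) dual
  cy1 -> i2 (sub.ALU) WAW r1
  cy2 -> i3+i4 (and.ALU;st.MEM) dual
  cy3 -> i5 (xor.ALU) RAW r2
  cy4 -> i6 (blt.BR) no-port BR/MEM
  cy5 -> i7+i8 (ld.MEM;mul.MUL) dual
  cy6 -> i9 (mulh.MUL) WAW r1
  cy7 -> i10 (ld.MEM) no-port MEM/MEM
  cy8 -> i11 (st.MEM) no-port MEM/BR
  cy9 -> i12 (blt.BR) tail

ISSUED = 9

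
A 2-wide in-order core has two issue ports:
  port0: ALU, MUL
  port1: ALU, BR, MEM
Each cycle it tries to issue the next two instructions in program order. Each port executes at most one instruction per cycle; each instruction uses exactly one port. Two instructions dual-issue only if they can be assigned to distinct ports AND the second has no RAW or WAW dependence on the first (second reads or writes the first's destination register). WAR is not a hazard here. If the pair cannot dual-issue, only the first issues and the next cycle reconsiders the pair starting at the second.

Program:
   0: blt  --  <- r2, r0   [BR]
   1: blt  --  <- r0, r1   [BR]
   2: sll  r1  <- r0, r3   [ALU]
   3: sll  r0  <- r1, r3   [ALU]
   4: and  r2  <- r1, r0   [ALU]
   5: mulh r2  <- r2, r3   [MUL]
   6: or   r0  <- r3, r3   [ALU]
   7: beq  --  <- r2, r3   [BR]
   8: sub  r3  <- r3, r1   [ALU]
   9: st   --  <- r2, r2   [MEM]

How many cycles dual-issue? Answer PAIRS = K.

[0] i0  blt.BR  -- no-port BR/BR
[1] i1,i2  blt.BR;sll.ALU  -- 2-wide
[2] i3  sll.ALU  -- RAW r0
[3] i4  and.ALU  -- RAW+WAW r2
[4] i5,i6  mulh.MUL;or.ALU  -- 2-wide
[5] i7,i8  beq.BR;sub.ALU  -- 2-wide
[6] i9  st.MEM  -- tail

PAIRS = 3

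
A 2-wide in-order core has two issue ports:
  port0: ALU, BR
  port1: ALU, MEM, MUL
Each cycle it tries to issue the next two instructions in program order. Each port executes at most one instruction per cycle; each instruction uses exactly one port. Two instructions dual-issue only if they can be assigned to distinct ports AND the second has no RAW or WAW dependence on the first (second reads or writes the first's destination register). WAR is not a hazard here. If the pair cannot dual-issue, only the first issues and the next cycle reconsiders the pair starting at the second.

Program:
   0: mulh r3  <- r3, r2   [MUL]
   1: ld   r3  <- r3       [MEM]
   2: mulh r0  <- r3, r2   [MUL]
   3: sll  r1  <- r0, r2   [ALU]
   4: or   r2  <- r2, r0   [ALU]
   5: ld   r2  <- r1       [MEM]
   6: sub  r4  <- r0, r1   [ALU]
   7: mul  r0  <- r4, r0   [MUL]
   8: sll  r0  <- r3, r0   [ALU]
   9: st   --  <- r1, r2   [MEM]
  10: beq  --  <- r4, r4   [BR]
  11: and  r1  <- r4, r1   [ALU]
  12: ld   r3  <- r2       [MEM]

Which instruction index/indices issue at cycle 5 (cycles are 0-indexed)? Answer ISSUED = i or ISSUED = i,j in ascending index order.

ISSUED = 7

c0: i0 mulh.MUL  no-port MUL/MEM
c1: i1 ld.MEM  no-port MEM/MUL
c2: i2 mulh.MUL  RAW r0
c3: i3,i4 sll.ALU or.ALU  dual
c4: i5,i6 ld.MEM sub.ALU  dual
c5: i7 mul.MUL  RAW+WAW r0
c6: i8,i9 sll.ALU st.MEM  dual
c7: i10,i11 beq.BR and.ALU  dual
c8: i12 ld.MEM  tail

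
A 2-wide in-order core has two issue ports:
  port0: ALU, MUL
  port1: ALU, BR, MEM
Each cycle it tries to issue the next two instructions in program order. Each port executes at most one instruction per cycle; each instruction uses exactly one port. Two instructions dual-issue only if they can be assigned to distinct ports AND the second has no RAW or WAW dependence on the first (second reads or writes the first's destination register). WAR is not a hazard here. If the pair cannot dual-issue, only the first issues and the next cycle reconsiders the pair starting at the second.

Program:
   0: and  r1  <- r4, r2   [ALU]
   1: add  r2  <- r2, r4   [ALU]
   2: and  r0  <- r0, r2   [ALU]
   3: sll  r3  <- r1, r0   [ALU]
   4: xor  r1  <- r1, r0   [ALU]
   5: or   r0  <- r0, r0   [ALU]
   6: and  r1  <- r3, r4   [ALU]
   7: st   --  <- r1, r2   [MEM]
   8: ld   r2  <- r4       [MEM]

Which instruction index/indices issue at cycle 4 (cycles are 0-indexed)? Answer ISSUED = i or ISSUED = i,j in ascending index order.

0. and/add @i0+i1  | 2-wide
1. and @i2  | RAW r0
2. sll/xor @i3+i4  | 2-wide
3. or/and @i5+i6  | 2-wide
4. st @i7  | no-port MEM/MEM
5. ld @i8  | tail

ISSUED = 7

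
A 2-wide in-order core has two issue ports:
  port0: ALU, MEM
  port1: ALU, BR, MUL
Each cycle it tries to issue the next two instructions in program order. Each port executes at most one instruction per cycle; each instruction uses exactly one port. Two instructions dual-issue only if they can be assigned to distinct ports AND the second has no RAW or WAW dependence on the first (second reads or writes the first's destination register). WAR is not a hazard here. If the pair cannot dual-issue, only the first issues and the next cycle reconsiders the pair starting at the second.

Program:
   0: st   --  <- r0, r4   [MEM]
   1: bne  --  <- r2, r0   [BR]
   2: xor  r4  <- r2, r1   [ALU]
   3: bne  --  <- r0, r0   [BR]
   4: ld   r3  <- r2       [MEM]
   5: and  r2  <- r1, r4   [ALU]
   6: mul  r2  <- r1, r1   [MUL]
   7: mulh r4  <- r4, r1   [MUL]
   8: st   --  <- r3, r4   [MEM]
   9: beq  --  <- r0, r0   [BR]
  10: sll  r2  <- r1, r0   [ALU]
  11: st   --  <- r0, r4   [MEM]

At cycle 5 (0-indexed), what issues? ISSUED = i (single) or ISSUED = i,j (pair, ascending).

c0: i0+i1 st/bne  2-wide
c1: i2+i3 xor/bne  2-wide
c2: i4+i5 ld/and  2-wide
c3: i6 mul  no-port MUL/MUL
c4: i7 mulh  RAW r4
c5: i8+i9 st/beq  2-wide
c6: i10+i11 sll/st  2-wide

ISSUED = 8,9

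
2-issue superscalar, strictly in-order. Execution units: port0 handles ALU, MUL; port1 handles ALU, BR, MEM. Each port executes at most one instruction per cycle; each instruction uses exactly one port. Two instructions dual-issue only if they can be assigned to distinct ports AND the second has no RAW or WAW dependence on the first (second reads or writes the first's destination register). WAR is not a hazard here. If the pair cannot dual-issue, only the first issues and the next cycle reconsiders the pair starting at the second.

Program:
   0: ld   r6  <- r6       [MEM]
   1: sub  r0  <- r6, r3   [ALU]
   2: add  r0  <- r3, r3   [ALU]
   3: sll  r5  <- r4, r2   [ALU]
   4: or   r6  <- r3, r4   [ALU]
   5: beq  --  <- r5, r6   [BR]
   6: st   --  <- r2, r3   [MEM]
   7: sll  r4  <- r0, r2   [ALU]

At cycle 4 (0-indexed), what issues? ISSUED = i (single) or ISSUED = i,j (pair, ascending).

ISSUED = 5

#0 head=0: ld i0 RAW r6
#1 head=1: sub i1 WAW r0
#2 head=2: add+sll i2+i3 pair
#3 head=4: or i4 RAW r6
#4 head=5: beq i5 no-port BR/MEM
#5 head=6: st+sll i6+i7 pair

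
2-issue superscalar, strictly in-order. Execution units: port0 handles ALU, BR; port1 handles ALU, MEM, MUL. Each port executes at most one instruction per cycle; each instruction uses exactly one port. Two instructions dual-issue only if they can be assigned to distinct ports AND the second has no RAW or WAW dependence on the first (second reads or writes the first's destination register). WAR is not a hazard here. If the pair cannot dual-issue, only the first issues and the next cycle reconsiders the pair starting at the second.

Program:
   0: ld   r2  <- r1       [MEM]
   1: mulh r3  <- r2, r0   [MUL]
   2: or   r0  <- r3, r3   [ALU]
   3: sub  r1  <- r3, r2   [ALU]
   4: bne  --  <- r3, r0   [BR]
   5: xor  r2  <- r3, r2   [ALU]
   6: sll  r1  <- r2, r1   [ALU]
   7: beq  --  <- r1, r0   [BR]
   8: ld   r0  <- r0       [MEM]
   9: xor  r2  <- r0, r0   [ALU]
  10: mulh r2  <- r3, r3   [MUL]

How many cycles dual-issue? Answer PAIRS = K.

t=0 i0:ld.MEM ; no-port MEM/MUL
t=1 i1:mulh.MUL ; RAW r3
t=2 i2&i3:or.ALU sub.ALU ; dual
t=3 i4&i5:bne.BR xor.ALU ; dual
t=4 i6:sll.ALU ; RAW r1
t=5 i7&i8:beq.BR ld.MEM ; dual
t=6 i9:xor.ALU ; WAW r2
t=7 i10:mulh.MUL ; tail

PAIRS = 3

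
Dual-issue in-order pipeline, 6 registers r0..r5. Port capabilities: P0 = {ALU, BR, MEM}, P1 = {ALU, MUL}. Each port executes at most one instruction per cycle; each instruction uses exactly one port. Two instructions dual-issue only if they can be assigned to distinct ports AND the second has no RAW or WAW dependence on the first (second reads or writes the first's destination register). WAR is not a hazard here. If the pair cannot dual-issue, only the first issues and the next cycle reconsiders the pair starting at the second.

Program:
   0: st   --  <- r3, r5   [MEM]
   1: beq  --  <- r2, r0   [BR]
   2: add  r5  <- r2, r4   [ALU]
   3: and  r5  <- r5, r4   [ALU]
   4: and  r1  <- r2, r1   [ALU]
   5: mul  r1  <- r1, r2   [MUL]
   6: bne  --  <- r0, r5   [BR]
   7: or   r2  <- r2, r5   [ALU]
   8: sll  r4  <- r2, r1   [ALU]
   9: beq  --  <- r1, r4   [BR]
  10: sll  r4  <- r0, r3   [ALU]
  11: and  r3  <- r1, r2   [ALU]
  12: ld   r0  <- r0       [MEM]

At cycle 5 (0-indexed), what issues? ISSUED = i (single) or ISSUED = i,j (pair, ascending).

#0 head=0: st.MEM i0 no-port MEM/BR
#1 head=1: beq.BR;add.ALU i1/i2 dual
#2 head=3: and.ALU;and.ALU i3/i4 dual
#3 head=5: mul.MUL;bne.BR i5/i6 dual
#4 head=7: or.ALU i7 RAW r2
#5 head=8: sll.ALU i8 RAW r4
#6 head=9: beq.BR;sll.ALU i9/i10 dual
#7 head=11: and.ALU;ld.MEM i11/i12 dual

ISSUED = 8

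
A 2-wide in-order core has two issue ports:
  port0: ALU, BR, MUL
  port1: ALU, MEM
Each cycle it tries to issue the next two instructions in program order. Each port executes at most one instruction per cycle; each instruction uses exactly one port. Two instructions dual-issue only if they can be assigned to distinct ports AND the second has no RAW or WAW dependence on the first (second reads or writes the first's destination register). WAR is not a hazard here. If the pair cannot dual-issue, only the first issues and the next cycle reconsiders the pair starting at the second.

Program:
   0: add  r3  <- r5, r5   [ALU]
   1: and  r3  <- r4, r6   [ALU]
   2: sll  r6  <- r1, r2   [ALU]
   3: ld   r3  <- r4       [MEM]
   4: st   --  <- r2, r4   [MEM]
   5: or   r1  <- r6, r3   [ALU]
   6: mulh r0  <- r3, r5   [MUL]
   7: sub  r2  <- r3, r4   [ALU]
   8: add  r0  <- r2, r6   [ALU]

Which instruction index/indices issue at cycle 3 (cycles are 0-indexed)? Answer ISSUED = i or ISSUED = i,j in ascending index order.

ISSUED = 4,5

t=0 i0:add.ALU ; WAW r3
t=1 i1/i2:and.ALU sll.ALU ; dual
t=2 i3:ld.MEM ; no-port MEM/MEM
t=3 i4/i5:st.MEM or.ALU ; dual
t=4 i6/i7:mulh.MUL sub.ALU ; dual
t=5 i8:add.ALU ; tail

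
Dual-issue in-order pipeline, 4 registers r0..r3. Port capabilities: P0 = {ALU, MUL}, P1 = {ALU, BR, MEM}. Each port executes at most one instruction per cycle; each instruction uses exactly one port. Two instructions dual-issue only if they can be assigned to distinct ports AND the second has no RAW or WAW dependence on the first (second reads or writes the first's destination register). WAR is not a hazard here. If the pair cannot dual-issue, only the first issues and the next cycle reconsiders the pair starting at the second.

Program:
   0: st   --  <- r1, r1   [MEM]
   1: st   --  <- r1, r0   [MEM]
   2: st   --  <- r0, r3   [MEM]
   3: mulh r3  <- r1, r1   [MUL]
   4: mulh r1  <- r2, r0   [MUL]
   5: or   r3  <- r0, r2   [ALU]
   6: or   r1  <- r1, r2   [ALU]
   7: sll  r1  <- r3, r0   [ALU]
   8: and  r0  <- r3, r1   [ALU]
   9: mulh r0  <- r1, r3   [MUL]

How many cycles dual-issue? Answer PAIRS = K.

0. st.MEM @i0  | no-port MEM/MEM
1. st.MEM @i1  | no-port MEM/MEM
2. st.MEM;mulh.MUL @i2/i3  | pair
3. mulh.MUL;or.ALU @i4/i5  | pair
4. or.ALU @i6  | WAW r1
5. sll.ALU @i7  | RAW r1
6. and.ALU @i8  | WAW r0
7. mulh.MUL @i9  | tail

PAIRS = 2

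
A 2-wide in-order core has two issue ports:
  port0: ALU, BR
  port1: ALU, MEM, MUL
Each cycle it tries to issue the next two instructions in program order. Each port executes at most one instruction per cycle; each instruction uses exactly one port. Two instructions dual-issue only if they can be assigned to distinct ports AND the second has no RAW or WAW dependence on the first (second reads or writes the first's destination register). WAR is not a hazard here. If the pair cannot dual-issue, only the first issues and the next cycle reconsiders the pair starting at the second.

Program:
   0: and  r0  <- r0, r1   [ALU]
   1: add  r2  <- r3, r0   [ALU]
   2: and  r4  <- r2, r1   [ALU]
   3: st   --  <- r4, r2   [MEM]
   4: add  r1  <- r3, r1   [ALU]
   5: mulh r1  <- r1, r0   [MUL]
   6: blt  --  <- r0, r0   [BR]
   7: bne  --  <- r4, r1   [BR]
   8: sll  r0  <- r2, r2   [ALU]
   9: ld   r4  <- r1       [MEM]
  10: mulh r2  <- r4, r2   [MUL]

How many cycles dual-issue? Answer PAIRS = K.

#0 head=0: and.ALU i0 RAW r0
#1 head=1: add.ALU i1 RAW r2
#2 head=2: and.ALU i2 RAW r4
#3 head=3: st.MEM+add.ALU i3&i4 pair
#4 head=5: mulh.MUL+blt.BR i5&i6 pair
#5 head=7: bne.BR+sll.ALU i7&i8 pair
#6 head=9: ld.MEM i9 no-port MEM/MUL
#7 head=10: mulh.MUL i10 tail

PAIRS = 3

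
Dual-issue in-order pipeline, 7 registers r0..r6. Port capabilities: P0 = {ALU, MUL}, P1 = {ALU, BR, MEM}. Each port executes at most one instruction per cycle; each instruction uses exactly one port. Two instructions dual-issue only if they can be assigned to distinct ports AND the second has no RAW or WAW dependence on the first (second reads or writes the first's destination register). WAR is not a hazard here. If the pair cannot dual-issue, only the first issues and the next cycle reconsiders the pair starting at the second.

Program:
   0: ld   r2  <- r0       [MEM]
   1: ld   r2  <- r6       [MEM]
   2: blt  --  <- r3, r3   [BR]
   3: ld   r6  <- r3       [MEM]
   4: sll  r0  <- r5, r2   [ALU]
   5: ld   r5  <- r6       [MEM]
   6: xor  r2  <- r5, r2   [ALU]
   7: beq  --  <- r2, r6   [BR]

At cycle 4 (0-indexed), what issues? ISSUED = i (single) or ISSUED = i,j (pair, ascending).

c0: i0 ld  no-port MEM/MEM
c1: i1 ld  no-port MEM/BR
c2: i2 blt  no-port BR/MEM
c3: i3,i4 ld;sll  dual
c4: i5 ld  RAW r5
c5: i6 xor  RAW r2
c6: i7 beq  tail

ISSUED = 5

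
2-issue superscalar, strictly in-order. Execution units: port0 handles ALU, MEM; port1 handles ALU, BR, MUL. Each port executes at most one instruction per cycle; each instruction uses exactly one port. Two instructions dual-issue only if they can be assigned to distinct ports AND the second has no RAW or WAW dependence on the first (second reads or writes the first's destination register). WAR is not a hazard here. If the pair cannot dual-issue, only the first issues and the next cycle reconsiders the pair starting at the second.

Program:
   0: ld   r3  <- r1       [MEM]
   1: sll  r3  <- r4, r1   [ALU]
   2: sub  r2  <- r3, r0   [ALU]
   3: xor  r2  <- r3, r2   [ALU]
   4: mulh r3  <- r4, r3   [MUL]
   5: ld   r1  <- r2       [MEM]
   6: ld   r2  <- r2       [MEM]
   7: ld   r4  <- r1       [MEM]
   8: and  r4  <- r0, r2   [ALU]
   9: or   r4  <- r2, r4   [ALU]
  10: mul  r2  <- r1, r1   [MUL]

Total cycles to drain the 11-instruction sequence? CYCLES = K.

CYCLES = 9

c0: i0 ld.MEM  WAW r3
c1: i1 sll.ALU  RAW r3
c2: i2 sub.ALU  RAW+WAW r2
c3: i3,i4 xor.ALU mulh.MUL  pair
c4: i5 ld.MEM  no-port MEM/MEM
c5: i6 ld.MEM  no-port MEM/MEM
c6: i7 ld.MEM  WAW r4
c7: i8 and.ALU  RAW+WAW r4
c8: i9,i10 or.ALU mul.MUL  pair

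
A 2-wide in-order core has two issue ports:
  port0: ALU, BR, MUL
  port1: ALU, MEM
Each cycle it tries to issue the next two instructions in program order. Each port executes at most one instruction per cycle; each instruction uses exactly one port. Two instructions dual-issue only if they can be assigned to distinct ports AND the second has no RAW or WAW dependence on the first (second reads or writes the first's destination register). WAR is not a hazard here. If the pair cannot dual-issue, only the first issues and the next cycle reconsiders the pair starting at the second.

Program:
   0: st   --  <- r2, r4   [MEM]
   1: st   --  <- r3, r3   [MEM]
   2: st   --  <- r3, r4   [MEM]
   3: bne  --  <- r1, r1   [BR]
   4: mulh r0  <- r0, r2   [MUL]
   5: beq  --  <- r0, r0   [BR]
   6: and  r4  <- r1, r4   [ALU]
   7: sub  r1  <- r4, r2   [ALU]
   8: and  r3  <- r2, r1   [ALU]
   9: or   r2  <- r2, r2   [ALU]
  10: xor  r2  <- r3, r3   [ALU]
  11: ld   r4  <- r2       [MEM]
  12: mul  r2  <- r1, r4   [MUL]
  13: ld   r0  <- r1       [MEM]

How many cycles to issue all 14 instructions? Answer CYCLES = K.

c0: i0 st.MEM  no-port MEM/MEM
c1: i1 st.MEM  no-port MEM/MEM
c2: i2/i3 st.MEM;bne.BR  2-wide
c3: i4 mulh.MUL  no-port MUL/BR
c4: i5/i6 beq.BR;and.ALU  2-wide
c5: i7 sub.ALU  RAW r1
c6: i8/i9 and.ALU;or.ALU  2-wide
c7: i10 xor.ALU  RAW r2
c8: i11 ld.MEM  RAW r4
c9: i12/i13 mul.MUL;ld.MEM  2-wide

CYCLES = 10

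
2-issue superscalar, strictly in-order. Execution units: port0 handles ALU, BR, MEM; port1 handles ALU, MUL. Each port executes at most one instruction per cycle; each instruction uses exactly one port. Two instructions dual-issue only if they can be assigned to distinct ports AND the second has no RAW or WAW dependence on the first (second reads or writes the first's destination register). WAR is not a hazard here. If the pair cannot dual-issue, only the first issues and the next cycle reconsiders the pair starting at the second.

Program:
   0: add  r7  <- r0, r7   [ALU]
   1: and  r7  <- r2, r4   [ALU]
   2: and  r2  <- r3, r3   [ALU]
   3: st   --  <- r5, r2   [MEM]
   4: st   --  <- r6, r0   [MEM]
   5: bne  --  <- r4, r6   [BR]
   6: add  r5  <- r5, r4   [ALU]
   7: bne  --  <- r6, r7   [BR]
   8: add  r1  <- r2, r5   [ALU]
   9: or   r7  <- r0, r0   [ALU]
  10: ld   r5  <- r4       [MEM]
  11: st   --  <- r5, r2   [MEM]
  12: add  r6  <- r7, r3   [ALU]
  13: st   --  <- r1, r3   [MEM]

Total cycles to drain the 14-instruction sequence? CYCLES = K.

CYCLES = 9

[0] i0  add.ALU  -- WAW r7
[1] i1,i2  and.ALU/and.ALU  -- dual
[2] i3  st.MEM  -- no-port MEM/MEM
[3] i4  st.MEM  -- no-port MEM/BR
[4] i5,i6  bne.BR/add.ALU  -- dual
[5] i7,i8  bne.BR/add.ALU  -- dual
[6] i9,i10  or.ALU/ld.MEM  -- dual
[7] i11,i12  st.MEM/add.ALU  -- dual
[8] i13  st.MEM  -- tail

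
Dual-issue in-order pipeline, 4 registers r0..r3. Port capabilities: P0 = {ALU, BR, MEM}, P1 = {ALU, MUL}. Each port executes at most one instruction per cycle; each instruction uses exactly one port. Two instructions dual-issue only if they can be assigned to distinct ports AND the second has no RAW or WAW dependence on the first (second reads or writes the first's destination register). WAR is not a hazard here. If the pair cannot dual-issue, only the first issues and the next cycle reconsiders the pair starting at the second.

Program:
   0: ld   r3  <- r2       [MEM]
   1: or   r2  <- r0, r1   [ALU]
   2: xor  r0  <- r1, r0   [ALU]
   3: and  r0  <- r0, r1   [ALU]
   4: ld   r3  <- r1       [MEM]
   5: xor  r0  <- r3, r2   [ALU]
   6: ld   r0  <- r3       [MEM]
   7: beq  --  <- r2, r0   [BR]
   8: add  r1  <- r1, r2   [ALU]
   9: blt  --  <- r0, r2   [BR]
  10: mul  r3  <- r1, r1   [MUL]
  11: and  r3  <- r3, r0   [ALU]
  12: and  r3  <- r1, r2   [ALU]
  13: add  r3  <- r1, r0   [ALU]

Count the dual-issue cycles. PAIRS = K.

[0] i0,i1  ld;or  -- 2-wide
[1] i2  xor  -- RAW+WAW r0
[2] i3,i4  and;ld  -- 2-wide
[3] i5  xor  -- WAW r0
[4] i6  ld  -- no-port MEM/BR
[5] i7,i8  beq;add  -- 2-wide
[6] i9,i10  blt;mul  -- 2-wide
[7] i11  and  -- WAW r3
[8] i12  and  -- WAW r3
[9] i13  add  -- tail

PAIRS = 4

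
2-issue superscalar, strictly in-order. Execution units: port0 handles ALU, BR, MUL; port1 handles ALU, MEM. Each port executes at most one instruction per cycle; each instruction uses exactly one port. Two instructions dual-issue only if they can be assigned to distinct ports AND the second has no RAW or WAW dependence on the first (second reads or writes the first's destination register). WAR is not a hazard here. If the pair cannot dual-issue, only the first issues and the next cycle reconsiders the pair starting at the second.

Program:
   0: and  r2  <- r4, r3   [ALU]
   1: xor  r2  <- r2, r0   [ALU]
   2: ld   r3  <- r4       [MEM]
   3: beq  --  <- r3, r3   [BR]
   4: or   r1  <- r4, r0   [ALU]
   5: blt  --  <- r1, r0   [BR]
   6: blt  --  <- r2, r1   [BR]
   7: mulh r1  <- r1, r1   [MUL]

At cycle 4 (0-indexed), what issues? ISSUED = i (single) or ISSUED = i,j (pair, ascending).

ISSUED = 6

c0: i0 and  RAW+WAW r2
c1: i1&i2 xor+ld  dual
c2: i3&i4 beq+or  dual
c3: i5 blt  no-port BR/BR
c4: i6 blt  no-port BR/MUL
c5: i7 mulh  tail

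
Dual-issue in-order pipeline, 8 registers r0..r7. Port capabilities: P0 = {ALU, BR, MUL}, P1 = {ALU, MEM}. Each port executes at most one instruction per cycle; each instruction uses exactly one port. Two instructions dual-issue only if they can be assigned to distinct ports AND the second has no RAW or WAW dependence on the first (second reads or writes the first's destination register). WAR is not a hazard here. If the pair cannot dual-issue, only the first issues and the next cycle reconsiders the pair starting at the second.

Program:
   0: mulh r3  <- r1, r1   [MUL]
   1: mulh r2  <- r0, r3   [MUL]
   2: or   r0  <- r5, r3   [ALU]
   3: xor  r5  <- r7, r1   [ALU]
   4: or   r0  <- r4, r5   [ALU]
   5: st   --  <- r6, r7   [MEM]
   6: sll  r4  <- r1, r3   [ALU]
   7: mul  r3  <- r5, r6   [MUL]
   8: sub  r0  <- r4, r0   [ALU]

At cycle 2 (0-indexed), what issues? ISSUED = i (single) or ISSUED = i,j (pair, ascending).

t=0 i0:mulh ; no-port MUL/MUL
t=1 i1,i2:mulh+or ; dual
t=2 i3:xor ; RAW r5
t=3 i4,i5:or+st ; dual
t=4 i6,i7:sll+mul ; dual
t=5 i8:sub ; tail

ISSUED = 3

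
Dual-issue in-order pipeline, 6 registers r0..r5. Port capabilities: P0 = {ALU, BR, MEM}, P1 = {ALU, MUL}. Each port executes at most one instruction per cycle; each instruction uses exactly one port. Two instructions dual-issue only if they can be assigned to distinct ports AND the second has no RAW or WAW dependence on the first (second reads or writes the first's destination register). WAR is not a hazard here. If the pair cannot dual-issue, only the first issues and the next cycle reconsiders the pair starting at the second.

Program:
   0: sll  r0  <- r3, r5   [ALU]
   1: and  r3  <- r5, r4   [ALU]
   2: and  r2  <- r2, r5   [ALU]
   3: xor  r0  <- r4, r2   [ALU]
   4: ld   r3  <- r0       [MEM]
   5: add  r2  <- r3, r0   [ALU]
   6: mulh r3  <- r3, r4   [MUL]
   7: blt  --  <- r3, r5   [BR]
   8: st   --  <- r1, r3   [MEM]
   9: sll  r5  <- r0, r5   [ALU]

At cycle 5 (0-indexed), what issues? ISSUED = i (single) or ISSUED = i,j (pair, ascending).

ISSUED = 7

#0 head=0: sll+and i0,i1 dual
#1 head=2: and i2 RAW r2
#2 head=3: xor i3 RAW r0
#3 head=4: ld i4 RAW r3
#4 head=5: add+mulh i5,i6 dual
#5 head=7: blt i7 no-port BR/MEM
#6 head=8: st+sll i8,i9 dual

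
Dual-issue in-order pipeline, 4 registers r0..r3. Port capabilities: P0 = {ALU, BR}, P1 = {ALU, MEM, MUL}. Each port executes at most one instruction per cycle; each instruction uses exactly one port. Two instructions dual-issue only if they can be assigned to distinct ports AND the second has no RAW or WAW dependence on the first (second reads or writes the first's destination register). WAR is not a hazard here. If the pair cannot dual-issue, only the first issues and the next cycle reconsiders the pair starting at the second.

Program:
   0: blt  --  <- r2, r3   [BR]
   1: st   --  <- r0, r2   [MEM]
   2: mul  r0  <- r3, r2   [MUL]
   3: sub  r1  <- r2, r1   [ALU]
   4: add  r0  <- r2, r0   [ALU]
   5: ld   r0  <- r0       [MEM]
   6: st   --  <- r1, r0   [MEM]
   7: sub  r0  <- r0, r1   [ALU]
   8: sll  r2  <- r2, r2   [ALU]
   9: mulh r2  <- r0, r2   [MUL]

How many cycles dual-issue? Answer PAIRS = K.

PAIRS = 3

  cy0 -> i0+i1 (blt st) 2-wide
  cy1 -> i2+i3 (mul sub) 2-wide
  cy2 -> i4 (add) RAW+WAW r0
  cy3 -> i5 (ld) no-port MEM/MEM
  cy4 -> i6+i7 (st sub) 2-wide
  cy5 -> i8 (sll) RAW+WAW r2
  cy6 -> i9 (mulh) tail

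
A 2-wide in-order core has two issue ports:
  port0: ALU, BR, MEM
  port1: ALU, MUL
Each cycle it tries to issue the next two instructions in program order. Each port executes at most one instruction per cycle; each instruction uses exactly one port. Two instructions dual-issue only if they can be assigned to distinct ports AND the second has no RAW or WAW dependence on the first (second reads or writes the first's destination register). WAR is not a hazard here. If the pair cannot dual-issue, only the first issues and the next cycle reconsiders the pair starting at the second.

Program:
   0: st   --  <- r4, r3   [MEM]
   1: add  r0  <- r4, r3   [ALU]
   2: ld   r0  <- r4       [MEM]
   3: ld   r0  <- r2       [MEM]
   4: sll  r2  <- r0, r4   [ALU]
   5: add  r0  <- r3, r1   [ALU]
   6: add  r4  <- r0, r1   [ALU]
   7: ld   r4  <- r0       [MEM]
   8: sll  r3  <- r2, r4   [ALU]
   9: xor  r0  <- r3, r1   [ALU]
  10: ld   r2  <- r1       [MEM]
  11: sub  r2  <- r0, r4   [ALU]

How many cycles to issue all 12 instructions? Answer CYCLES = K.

CYCLES = 9

#0 head=0: st.MEM;add.ALU i0+i1 2-wide
#1 head=2: ld.MEM i2 no-port MEM/MEM
#2 head=3: ld.MEM i3 RAW r0
#3 head=4: sll.ALU;add.ALU i4+i5 2-wide
#4 head=6: add.ALU i6 WAW r4
#5 head=7: ld.MEM i7 RAW r4
#6 head=8: sll.ALU i8 RAW r3
#7 head=9: xor.ALU;ld.MEM i9+i10 2-wide
#8 head=11: sub.ALU i11 tail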